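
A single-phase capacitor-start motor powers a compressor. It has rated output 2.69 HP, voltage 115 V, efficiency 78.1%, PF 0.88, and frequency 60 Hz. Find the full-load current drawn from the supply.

P_out = 2.69 × 746 = 2007 W
P_in = P_out / η = 2007 / 0.781 = 2570 W
I = P_in / (V·cosφ) = 2570 / (115 × 0.88) = 25.4 A

25.4 A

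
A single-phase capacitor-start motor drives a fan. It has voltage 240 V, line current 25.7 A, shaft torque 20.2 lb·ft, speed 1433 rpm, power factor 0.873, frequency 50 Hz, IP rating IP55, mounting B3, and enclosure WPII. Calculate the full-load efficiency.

76.3 %

τ = 20.2 lb·ft × 1.356 = 27.39 N·m
ω = 2π × 1433/60 = 150.1 rad/s; P_out = τω = 27.39 × 150.1 = 4111 W
P_in = V·I·cosφ = 240 × 25.7 × 0.873 = 5385 W
η = P_out / P_in = 4111 / 5385 = 0.763 = 76.3%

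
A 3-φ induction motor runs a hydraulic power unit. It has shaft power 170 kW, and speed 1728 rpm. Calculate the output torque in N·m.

939 N·m

ω = 2π × 1728/60 = 181 rad/s
τ = P/ω = 170000/181 = 939 N·m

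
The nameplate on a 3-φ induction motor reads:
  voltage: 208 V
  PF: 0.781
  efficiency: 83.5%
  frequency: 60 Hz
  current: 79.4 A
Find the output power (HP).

P_in = √3·V·I·cosφ = 1.732 × 208 × 79.4 × 0.781 = 22340 W
P_out = η·P_in = 0.835 × 22340 = 18654 W
= 18654/746 = 25 HP

25 HP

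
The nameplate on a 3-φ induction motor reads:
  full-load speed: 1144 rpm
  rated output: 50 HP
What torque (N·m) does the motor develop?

311 N·m

P_out = 50 × 746 = 37300 W
ω = 2π × 1144/60 = 119.8 rad/s
τ = P_out/ω = 37300/119.8 = 311 N·m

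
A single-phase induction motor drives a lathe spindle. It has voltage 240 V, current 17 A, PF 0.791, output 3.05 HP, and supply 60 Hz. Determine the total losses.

952 W

P_in = V·I·cosφ = 240×17×0.791 = 3227 W
P_out = 3.05×746 = 2275 W
Losses = P_in − P_out = 3227 − 2275 = 952 W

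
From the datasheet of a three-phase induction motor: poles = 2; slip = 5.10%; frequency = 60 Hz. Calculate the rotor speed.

n_s = 120f/p = 120×60/2 = 3600 rpm
n = n_s(1 − s) = 3600 × (1 − 0.051) = 3416 rpm

3416 rpm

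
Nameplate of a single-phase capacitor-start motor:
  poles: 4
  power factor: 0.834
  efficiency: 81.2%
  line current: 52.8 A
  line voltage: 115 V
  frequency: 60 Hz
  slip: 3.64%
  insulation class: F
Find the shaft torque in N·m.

22.6 N·m

P_in = V·I·cosφ = 115 × 52.8 × 0.834 = 5064 W
P_out = η·P_in = 0.812 × 5064 = 4112 W
n_s = 120×60/4 = 1800 rpm; n = 1800×(1−0.0364) = 1734 rpm
ω = 2π×1734/60 = 181.6 rad/s
τ = P_out/ω = 4112/181.6 = 22.6 N·m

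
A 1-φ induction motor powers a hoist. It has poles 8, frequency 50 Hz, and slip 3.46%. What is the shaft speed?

n_s = 120f/p = 120×50/8 = 750 rpm
n = n_s(1 − s) = 750 × (1 − 0.0346) = 724 rpm

724 rpm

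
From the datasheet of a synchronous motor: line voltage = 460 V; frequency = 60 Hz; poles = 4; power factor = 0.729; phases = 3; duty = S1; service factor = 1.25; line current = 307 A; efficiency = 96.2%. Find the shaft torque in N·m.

P_in = √3·V·I·cosφ = 1.732 × 460 × 307 × 0.729 = 178308 W
P_out = η·P_in = 0.962 × 178308 = 171532 W
n = n_s = 120×60/4 = 1800 rpm (synchronous)
ω = 2π×1800/60 = 188.5 rad/s
τ = P_out/ω = 171532/188.5 = 910 N·m

910 N·m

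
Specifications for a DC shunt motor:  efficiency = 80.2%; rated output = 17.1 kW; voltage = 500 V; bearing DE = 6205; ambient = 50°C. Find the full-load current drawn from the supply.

42.6 A

P_out = 17.1 kW = 17100 W
P_in = P_out / η = 17100 / 0.802 = 21322 W
I = P_in / V = 21322 / 500 = 42.6 A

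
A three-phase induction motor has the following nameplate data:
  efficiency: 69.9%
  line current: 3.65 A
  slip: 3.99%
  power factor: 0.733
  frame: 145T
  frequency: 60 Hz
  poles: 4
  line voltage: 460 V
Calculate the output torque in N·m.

8.23 N·m

P_in = √3·V·I·cosφ = 1.732 × 460 × 3.65 × 0.733 = 2132 W
P_out = η·P_in = 0.699 × 2132 = 1490 W
n_s = 120×60/4 = 1800 rpm; n = 1800×(1−0.0399) = 1728 rpm
ω = 2π×1728/60 = 181 rad/s
τ = P_out/ω = 1490/181 = 8.23 N·m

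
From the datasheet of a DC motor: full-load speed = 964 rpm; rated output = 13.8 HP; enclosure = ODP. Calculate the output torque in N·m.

P_out = 13.8 × 746 = 10295 W
ω = 2π × 964/60 = 100.9 rad/s
τ = P_out/ω = 10295/100.9 = 102 N·m

102 N·m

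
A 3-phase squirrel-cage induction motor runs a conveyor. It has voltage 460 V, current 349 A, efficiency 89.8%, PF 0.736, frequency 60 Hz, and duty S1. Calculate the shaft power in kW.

184 kW

P_in = √3·V·I·cosφ = 1.732 × 460 × 349 × 0.736 = 204649 W
P_out = η·P_in = 0.898 × 204649 = 183775 W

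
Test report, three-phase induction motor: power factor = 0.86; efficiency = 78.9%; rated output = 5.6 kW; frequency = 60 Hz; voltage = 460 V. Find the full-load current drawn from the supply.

10.4 A

P_out = 5.6 kW = 5600 W
P_in = P_out / η = 5600 / 0.789 = 7098 W
I_L = P_in / (√3·V_L·cosφ) = 7098 / (1.732 × 460 × 0.86) = 10.4 A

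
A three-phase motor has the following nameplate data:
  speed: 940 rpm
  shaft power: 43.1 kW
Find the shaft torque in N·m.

438 N·m

ω = 2π × 940/60 = 98.44 rad/s
τ = P/ω = 43100/98.44 = 438 N·m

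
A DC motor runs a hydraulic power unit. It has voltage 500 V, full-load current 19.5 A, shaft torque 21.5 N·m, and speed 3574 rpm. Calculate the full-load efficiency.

82.5 %

ω = 2π × 3574/60 = 374.3 rad/s; P_out = τω = 21.5 × 374.3 = 8047 W
P_in = V·I = 500 × 19.5 = 9750 W
η = P_out / P_in = 8047 / 9750 = 0.825 = 82.5%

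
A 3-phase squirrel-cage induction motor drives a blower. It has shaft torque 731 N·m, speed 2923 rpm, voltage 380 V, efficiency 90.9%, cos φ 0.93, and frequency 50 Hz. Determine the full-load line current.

402 A

ω = 2π×2923/60 = 306.1 rad/s; P_out = τω = 731 × 306.1 = 223759 W
P_in = P_out / η = 223759 / 0.909 = 246160 W
I_L = P_in / (√3·V_L·cosφ) = 246160 / (1.732 × 380 × 0.93) = 402 A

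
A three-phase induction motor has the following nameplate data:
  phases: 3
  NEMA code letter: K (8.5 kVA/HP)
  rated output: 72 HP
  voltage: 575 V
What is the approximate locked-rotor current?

615 A

S_LR = 8.5 × 72 = 612 kVA
I_LR = S_LR/(√3·V_L) = 612000/(1.732×575) = 615 A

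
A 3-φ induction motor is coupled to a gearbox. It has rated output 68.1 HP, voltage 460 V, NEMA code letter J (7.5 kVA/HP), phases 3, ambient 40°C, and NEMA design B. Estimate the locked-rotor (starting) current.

641 A

S_LR = 7.5 × 68.1 = 510.75 kVA
I_LR = S_LR/(√3·V_L) = 510750/(1.732×460) = 641 A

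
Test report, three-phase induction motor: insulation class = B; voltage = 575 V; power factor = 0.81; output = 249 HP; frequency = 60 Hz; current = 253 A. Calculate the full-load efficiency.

P_out = 249 × 746 = 185754 W
P_in = √3·V_L·I_L·cosφ = 1.732 × 575 × 253 × 0.81 = 204090 W
η = P_out / P_in = 185754 / 204090 = 0.910 = 91.0%

91.0 %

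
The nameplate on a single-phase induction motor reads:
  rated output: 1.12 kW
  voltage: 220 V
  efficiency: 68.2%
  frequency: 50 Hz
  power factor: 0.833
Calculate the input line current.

P_out = 1.12 kW = 1120 W
P_in = P_out / η = 1120 / 0.682 = 1642 W
I = P_in / (V·cosφ) = 1642 / (220 × 0.833) = 8.96 A

8.96 A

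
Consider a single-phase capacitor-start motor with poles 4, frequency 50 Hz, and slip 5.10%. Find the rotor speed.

1424 rpm

n_s = 120f/p = 120×50/4 = 1500 rpm
n = n_s(1 − s) = 1500 × (1 − 0.051) = 1424 rpm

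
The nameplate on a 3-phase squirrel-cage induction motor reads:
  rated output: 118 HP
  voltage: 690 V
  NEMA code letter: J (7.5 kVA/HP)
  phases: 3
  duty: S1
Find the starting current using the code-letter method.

741 A

S_LR = 7.5 × 118 = 885 kVA
I_LR = S_LR/(√3·V_L) = 885000/(1.732×690) = 741 A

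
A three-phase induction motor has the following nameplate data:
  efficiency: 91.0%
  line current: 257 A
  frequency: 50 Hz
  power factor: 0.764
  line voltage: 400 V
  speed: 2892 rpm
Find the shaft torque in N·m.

P_in = √3·V·I·cosφ = 1.732 × 400 × 257 × 0.764 = 136030 W
P_out = η·P_in = 0.91 × 136030 = 123787 W
n = 2892 rpm
ω = 2π×2892/60 = 302.8 rad/s
τ = P_out/ω = 123787/302.8 = 409 N·m

409 N·m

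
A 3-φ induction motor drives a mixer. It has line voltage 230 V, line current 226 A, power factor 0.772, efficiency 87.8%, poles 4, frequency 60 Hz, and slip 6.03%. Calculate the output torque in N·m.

345 N·m

P_in = √3·V·I·cosφ = 1.732 × 230 × 226 × 0.772 = 69503 W
P_out = η·P_in = 0.878 × 69503 = 61024 W
n_s = 120×60/4 = 1800 rpm; n = 1800×(1−0.0603) = 1691 rpm
ω = 2π×1691/60 = 177.1 rad/s
τ = P_out/ω = 61024/177.1 = 345 N·m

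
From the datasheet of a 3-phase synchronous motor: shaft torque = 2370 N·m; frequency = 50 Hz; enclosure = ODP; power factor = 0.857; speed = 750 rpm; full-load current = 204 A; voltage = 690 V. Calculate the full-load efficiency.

ω = 2π × 750/60 = 78.54 rad/s; P_out = τω = 2370 × 78.54 = 186140 W
P_in = √3·V_L·I_L·cosφ = 1.732 × 690 × 204 × 0.857 = 208933 W
η = P_out / P_in = 186140 / 208933 = 0.891 = 89.1%

89.1 %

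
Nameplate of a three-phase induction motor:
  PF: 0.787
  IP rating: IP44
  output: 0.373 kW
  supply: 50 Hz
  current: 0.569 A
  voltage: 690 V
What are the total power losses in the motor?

162 W

P_in = √3·V·I·cosφ = 1.732×690×0.569×0.787 = 535 W
P_out = 373 W
Losses = P_in − P_out = 535 − 373 = 162 W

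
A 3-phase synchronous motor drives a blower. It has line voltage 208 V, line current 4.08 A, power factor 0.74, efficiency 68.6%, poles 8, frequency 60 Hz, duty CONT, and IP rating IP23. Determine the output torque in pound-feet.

P_in = √3·V·I·cosφ = 1.732 × 208 × 4.08 × 0.74 = 1088 W
P_out = η·P_in = 0.686 × 1088 = 746 W
n = n_s = 120×60/8 = 900 rpm (synchronous)
ω = 2π×900/60 = 94.25 rad/s
τ = P_out/ω = 746/94.25 = 7.915 N·m
In lb·ft: 7.915/1.356 = 5.84 lb·ft

5.84 lb·ft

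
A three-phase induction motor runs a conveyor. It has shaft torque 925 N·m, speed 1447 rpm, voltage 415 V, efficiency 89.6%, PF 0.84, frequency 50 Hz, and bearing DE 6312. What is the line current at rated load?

259 A

ω = 2π×1447/60 = 151.5 rad/s; P_out = τω = 925 × 151.5 = 140138 W
P_in = P_out / η = 140138 / 0.896 = 156404 W
I_L = P_in / (√3·V_L·cosφ) = 156404 / (1.732 × 415 × 0.84) = 259 A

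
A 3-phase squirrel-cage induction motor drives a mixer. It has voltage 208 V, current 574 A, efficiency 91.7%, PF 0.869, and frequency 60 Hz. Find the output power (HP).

P_in = √3·V·I·cosφ = 1.732 × 208 × 574 × 0.869 = 179698 W
P_out = η·P_in = 0.917 × 179698 = 164783 W
= 164783/746 = 221 HP

221 HP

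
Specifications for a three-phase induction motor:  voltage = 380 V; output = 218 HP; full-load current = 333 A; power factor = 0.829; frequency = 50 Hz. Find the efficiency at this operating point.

89.5 %

P_out = 218 × 746 = 162628 W
P_in = √3·V_L·I_L·cosφ = 1.732 × 380 × 333 × 0.829 = 181690 W
η = P_out / P_in = 162628 / 181690 = 0.895 = 89.5%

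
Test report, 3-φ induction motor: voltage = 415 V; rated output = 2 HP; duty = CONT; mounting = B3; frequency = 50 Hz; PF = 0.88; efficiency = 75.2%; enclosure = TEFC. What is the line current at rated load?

3.14 A

P_out = 2 × 746 = 1492 W
P_in = P_out / η = 1492 / 0.752 = 1984 W
I_L = P_in / (√3·V_L·cosφ) = 1984 / (1.732 × 415 × 0.88) = 3.14 A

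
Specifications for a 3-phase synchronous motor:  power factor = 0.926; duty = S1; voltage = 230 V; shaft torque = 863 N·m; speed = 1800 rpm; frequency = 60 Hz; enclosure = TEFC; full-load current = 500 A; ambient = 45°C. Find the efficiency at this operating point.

88.2 %

ω = 2π × 1800/60 = 188.5 rad/s; P_out = τω = 863 × 188.5 = 162676 W
P_in = √3·V_L·I_L·cosφ = 1.732 × 230 × 500 × 0.926 = 184441 W
η = P_out / P_in = 162676 / 184441 = 0.882 = 88.2%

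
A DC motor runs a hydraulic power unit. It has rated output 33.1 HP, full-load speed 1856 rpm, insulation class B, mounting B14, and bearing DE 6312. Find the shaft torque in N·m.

P_out = 33.1 × 746 = 24693 W
ω = 2π × 1856/60 = 194.4 rad/s
τ = P_out/ω = 24693/194.4 = 127 N·m

127 N·m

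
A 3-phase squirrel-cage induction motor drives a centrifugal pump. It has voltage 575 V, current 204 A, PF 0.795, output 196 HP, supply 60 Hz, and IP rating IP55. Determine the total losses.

P_in = √3·V·I·cosφ = 1.732×575×204×0.795 = 161515 W
P_out = 196×746 = 146216 W
Losses = P_in − P_out = 161515 − 146216 = 15299 W

15300 W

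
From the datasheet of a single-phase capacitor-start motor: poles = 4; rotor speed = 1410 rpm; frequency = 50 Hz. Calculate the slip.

n_s = 120f/p = 120×50/4 = 1500 rpm
s = (n_s − n)/n_s = (1500 − 1410)/1500 = 0.0600

6.00 %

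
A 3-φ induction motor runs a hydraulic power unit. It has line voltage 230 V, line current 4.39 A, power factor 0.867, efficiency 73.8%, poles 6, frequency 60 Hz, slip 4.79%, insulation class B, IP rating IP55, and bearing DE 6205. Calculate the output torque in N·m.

P_in = √3·V·I·cosφ = 1.732 × 230 × 4.39 × 0.867 = 1516 W
P_out = η·P_in = 0.738 × 1516 = 1119 W
n_s = 120×60/6 = 1200 rpm; n = 1200×(1−0.0479) = 1143 rpm
ω = 2π×1143/60 = 119.7 rad/s
τ = P_out/ω = 1119/119.7 = 9.35 N·m

9.35 N·m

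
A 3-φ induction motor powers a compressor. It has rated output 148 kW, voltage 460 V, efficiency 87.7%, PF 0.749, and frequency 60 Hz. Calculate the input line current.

P_out = 148 kW = 148000 W
P_in = P_out / η = 148000 / 0.877 = 168757 W
I_L = P_in / (√3·V_L·cosφ) = 168757 / (1.732 × 460 × 0.749) = 283 A

283 A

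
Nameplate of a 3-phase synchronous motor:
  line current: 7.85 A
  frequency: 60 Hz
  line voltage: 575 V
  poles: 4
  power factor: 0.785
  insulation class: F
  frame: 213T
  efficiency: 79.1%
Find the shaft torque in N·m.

P_in = √3·V·I·cosφ = 1.732 × 575 × 7.85 × 0.785 = 6137 W
P_out = η·P_in = 0.791 × 6137 = 4854 W
n = n_s = 120×60/4 = 1800 rpm (synchronous)
ω = 2π×1800/60 = 188.5 rad/s
τ = P_out/ω = 4854/188.5 = 25.8 N·m

25.8 N·m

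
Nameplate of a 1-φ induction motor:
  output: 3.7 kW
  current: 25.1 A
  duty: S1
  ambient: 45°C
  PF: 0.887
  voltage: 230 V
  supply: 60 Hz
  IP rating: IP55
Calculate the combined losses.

P_in = V·I·cosφ = 230×25.1×0.887 = 5121 W
P_out = 3700 W
Losses = P_in − P_out = 5121 − 3700 = 1421 W

1420 W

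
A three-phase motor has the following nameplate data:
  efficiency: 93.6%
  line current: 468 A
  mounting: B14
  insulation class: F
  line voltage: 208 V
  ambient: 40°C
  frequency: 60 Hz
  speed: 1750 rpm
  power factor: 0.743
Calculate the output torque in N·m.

P_in = √3·V·I·cosφ = 1.732 × 208 × 468 × 0.743 = 125270 W
P_out = η·P_in = 0.936 × 125270 = 117253 W
n = 1750 rpm
ω = 2π×1750/60 = 183.3 rad/s
τ = P_out/ω = 117253/183.3 = 640 N·m

640 N·m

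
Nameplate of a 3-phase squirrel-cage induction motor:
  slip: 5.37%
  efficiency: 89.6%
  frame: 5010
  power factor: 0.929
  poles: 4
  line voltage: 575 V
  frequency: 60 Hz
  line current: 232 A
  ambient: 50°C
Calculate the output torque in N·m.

1080 N·m

P_in = √3·V·I·cosφ = 1.732 × 575 × 232 × 0.929 = 214644 W
P_out = η·P_in = 0.896 × 214644 = 192321 W
n_s = 120×60/4 = 1800 rpm; n = 1800×(1−0.0537) = 1703 rpm
ω = 2π×1703/60 = 178.3 rad/s
τ = P_out/ω = 192321/178.3 = 1080 N·m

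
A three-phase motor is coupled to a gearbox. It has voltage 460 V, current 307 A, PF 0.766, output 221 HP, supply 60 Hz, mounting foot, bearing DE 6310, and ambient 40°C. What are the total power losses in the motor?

P_in = √3·V·I·cosφ = 1.732×460×307×0.766 = 187358 W
P_out = 221×746 = 164866 W
Losses = P_in − P_out = 187358 − 164866 = 22492 W

22500 W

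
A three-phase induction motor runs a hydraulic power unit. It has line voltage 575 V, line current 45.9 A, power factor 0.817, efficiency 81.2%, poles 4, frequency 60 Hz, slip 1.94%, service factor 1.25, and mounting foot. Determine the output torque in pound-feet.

P_in = √3·V·I·cosφ = 1.732 × 575 × 45.9 × 0.817 = 37347 W
P_out = η·P_in = 0.812 × 37347 = 30326 W
n_s = 120×60/4 = 1800 rpm; n = 1800×(1−0.0194) = 1765 rpm
ω = 2π×1765/60 = 184.8 rad/s
τ = P_out/ω = 30326/184.8 = 164.1 N·m
In lb·ft: 164.1/1.356 = 121 lb·ft

121 lb·ft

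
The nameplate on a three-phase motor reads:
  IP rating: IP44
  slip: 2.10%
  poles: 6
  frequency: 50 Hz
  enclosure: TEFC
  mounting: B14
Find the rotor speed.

979 rpm

n_s = 120f/p = 120×50/6 = 1000 rpm
n = n_s(1 − s) = 1000 × (1 − 0.021) = 979 rpm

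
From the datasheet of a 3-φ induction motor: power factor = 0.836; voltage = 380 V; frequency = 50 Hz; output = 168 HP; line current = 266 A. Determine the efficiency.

P_out = 168 × 746 = 125328 W
P_in = √3·V_L·I_L·cosφ = 1.732 × 380 × 266 × 0.836 = 146359 W
η = P_out / P_in = 125328 / 146359 = 0.856 = 85.6%

85.6 %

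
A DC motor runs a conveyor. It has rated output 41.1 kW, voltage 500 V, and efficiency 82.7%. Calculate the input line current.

P_out = 41.1 kW = 41100 W
P_in = P_out / η = 41100 / 0.827 = 49698 W
I = P_in / V = 49698 / 500 = 99.4 A

99.4 A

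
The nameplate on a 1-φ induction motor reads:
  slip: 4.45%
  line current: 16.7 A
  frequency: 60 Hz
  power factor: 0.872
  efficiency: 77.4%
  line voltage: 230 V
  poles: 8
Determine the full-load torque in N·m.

P_in = V·I·cosφ = 230 × 16.7 × 0.872 = 3349 W
P_out = η·P_in = 0.774 × 3349 = 2592 W
n_s = 120×60/8 = 900 rpm; n = 900×(1−0.0445) = 860 rpm
ω = 2π×860/60 = 90.06 rad/s
τ = P_out/ω = 2592/90.06 = 28.8 N·m

28.8 N·m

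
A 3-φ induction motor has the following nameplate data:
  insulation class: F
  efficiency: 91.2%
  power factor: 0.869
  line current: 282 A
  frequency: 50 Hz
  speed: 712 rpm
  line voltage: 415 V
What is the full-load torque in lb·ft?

P_in = √3·V·I·cosφ = 1.732 × 415 × 282 × 0.869 = 176143 W
P_out = η·P_in = 0.912 × 176143 = 160642 W
n = 712 rpm
ω = 2π×712/60 = 74.56 rad/s
τ = P_out/ω = 160642/74.56 = 2155 N·m
In lb·ft: 2155/1.356 = 1590 lb·ft

1590 lb·ft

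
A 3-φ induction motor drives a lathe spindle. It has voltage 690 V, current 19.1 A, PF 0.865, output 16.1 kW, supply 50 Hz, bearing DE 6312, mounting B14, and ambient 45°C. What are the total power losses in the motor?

P_in = √3·V·I·cosφ = 1.732×690×19.1×0.865 = 19745 W
P_out = 16100 W
Losses = P_in − P_out = 19745 − 16100 = 3645 W

3.65 kW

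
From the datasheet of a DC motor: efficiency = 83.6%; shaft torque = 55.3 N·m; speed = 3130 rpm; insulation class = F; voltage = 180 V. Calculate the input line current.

120 A

ω = 2π×3130/60 = 327.8 rad/s; P_out = τω = 55.3 × 327.8 = 18127 W
P_in = P_out / η = 18127 / 0.836 = 21683 W
I = P_in / V = 21683 / 180 = 120 A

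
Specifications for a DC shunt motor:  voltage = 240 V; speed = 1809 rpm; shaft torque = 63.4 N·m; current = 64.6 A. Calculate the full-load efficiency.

77.5 %

ω = 2π × 1809/60 = 189.4 rad/s; P_out = τω = 63.4 × 189.4 = 12008 W
P_in = V·I = 240 × 64.6 = 15504 W
η = P_out / P_in = 12008 / 15504 = 0.775 = 77.5%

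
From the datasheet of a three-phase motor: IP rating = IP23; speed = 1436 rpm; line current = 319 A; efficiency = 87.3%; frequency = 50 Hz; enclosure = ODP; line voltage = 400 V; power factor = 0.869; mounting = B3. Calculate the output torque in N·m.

P_in = √3·V·I·cosφ = 1.732 × 400 × 319 × 0.869 = 192052 W
P_out = η·P_in = 0.873 × 192052 = 167661 W
n = 1436 rpm
ω = 2π×1436/60 = 150.4 rad/s
τ = P_out/ω = 167661/150.4 = 1110 N·m

1110 N·m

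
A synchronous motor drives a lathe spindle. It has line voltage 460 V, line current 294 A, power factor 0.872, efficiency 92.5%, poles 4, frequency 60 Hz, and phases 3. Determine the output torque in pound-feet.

739 lb·ft

P_in = √3·V·I·cosφ = 1.732 × 460 × 294 × 0.872 = 204254 W
P_out = η·P_in = 0.925 × 204254 = 188935 W
n = n_s = 120×60/4 = 1800 rpm (synchronous)
ω = 2π×1800/60 = 188.5 rad/s
τ = P_out/ω = 188935/188.5 = 1002 N·m
In lb·ft: 1002/1.356 = 739 lb·ft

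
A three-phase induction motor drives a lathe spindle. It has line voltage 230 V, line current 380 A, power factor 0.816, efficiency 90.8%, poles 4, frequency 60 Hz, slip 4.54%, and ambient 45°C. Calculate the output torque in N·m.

P_in = √3·V·I·cosφ = 1.732 × 230 × 380 × 0.816 = 123523 W
P_out = η·P_in = 0.908 × 123523 = 112159 W
n_s = 120×60/4 = 1800 rpm; n = 1800×(1−0.0454) = 1718 rpm
ω = 2π×1718/60 = 179.9 rad/s
τ = P_out/ω = 112159/179.9 = 623 N·m

623 N·m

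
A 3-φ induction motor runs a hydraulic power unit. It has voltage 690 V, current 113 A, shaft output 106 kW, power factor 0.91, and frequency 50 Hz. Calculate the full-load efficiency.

P_out = 106 kW = 106000 W
P_in = √3·V_L·I_L·cosφ = 1.732 × 690 × 113 × 0.91 = 122890 W
η = P_out / P_in = 106000 / 122890 = 0.863 = 86.3%

86.3 %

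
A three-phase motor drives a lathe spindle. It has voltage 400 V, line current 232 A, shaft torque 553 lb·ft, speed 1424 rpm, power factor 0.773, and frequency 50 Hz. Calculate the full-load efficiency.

90.0 %

τ = 553 lb·ft × 1.356 = 749.9 N·m
ω = 2π × 1424/60 = 149.1 rad/s; P_out = τω = 749.9 × 149.1 = 111810 W
P_in = √3·V_L·I_L·cosφ = 1.732 × 400 × 232 × 0.773 = 124244 W
η = P_out / P_in = 111810 / 124244 = 0.900 = 90.0%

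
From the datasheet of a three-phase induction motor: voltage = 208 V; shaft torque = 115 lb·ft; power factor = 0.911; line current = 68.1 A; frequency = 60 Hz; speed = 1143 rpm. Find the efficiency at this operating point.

83.5 %

τ = 115 lb·ft × 1.356 = 155.9 N·m
ω = 2π × 1143/60 = 119.7 rad/s; P_out = τω = 155.9 × 119.7 = 18661 W
P_in = √3·V_L·I_L·cosφ = 1.732 × 208 × 68.1 × 0.911 = 22350 W
η = P_out / P_in = 18661 / 22350 = 0.835 = 83.5%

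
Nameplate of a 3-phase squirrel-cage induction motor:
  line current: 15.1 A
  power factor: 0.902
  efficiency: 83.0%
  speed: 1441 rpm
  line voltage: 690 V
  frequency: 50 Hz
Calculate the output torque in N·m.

89.5 N·m

P_in = √3·V·I·cosφ = 1.732 × 690 × 15.1 × 0.902 = 16277 W
P_out = η·P_in = 0.83 × 16277 = 13510 W
n = 1441 rpm
ω = 2π×1441/60 = 150.9 rad/s
τ = P_out/ω = 13510/150.9 = 89.5 N·m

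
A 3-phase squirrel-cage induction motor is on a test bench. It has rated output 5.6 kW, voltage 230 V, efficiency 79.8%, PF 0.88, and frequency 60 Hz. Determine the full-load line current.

P_out = 5.6 kW = 5600 W
P_in = P_out / η = 5600 / 0.798 = 7018 W
I_L = P_in / (√3·V_L·cosφ) = 7018 / (1.732 × 230 × 0.88) = 20 A

20 A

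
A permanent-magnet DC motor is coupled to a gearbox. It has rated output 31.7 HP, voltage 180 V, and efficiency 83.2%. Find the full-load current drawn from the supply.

158 A

P_out = 31.7 × 746 = 23648 W
P_in = P_out / η = 23648 / 0.832 = 28423 W
I = P_in / V = 28423 / 180 = 158 A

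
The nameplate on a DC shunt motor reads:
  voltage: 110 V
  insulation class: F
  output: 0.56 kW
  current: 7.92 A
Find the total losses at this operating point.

311 W

P_in = V·I = 110×7.92 = 871 W
P_out = 560 W
Losses = P_in − P_out = 871 − 560 = 311 W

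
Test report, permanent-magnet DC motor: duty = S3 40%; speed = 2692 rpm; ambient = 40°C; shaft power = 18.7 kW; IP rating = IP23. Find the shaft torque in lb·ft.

ω = 2π × 2692/60 = 281.9 rad/s
τ = P/ω = 18700/281.9 = 66.34 N·m
In lb·ft: 66.34/1.356 = 48.9 lb·ft

48.9 lb·ft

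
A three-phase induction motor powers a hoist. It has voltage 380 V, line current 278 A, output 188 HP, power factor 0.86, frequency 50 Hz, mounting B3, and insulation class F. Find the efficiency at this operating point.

89.1 %

P_out = 188 × 746 = 140248 W
P_in = √3·V_L·I_L·cosφ = 1.732 × 380 × 278 × 0.86 = 157353 W
η = P_out / P_in = 140248 / 157353 = 0.891 = 89.1%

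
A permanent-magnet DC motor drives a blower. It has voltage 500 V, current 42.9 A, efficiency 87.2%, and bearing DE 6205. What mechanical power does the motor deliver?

P_in = V·I = 500 × 42.9 = 21450 W
P_out = η·P_in = 0.872 × 21450 = 18704 W

18.7 kW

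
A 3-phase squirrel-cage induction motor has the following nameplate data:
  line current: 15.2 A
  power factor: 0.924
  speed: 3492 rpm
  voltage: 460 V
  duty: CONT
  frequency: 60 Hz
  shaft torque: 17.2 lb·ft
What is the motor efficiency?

τ = 17.2 lb·ft × 1.356 = 23.32 N·m
ω = 2π × 3492/60 = 365.7 rad/s; P_out = τω = 23.32 × 365.7 = 8528 W
P_in = √3·V_L·I_L·cosφ = 1.732 × 460 × 15.2 × 0.924 = 11190 W
η = P_out / P_in = 8528 / 11190 = 0.762 = 76.2%

76.2 %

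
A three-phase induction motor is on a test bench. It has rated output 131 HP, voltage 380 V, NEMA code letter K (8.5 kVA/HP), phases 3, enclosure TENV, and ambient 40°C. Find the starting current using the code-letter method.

S_LR = 8.5 × 131 = 1113.5 kVA
I_LR = S_LR/(√3·V_L) = 1113500/(1.732×380) = 1690 A

1690 A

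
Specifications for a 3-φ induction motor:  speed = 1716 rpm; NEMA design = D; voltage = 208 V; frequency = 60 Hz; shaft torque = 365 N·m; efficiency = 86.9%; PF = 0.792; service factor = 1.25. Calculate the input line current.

ω = 2π×1716/60 = 179.7 rad/s; P_out = τω = 365 × 179.7 = 65591 W
P_in = P_out / η = 65591 / 0.869 = 75479 W
I_L = P_in / (√3·V_L·cosφ) = 75479 / (1.732 × 208 × 0.792) = 265 A

265 A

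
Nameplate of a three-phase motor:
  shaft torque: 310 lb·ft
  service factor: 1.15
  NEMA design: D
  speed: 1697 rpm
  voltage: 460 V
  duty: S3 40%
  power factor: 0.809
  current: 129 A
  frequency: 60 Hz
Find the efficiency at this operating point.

τ = 310 lb·ft × 1.356 = 420.4 N·m
ω = 2π × 1697/60 = 177.7 rad/s; P_out = τω = 420.4 × 177.7 = 74705 W
P_in = √3·V_L·I_L·cosφ = 1.732 × 460 × 129 × 0.809 = 83146 W
η = P_out / P_in = 74705 / 83146 = 0.898 = 89.8%

89.8 %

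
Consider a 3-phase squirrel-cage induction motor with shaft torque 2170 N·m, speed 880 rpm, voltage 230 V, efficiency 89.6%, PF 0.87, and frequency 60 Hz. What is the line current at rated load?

ω = 2π×880/60 = 92.15 rad/s; P_out = τω = 2170 × 92.15 = 199966 W
P_in = P_out / η = 199966 / 0.896 = 223176 W
I_L = P_in / (√3·V_L·cosφ) = 223176 / (1.732 × 230 × 0.87) = 644 A

644 A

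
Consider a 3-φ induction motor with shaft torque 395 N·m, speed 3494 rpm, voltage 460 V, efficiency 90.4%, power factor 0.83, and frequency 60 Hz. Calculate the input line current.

ω = 2π×3494/60 = 365.9 rad/s; P_out = τω = 395 × 365.9 = 144531 W
P_in = P_out / η = 144531 / 0.904 = 159879 W
I_L = P_in / (√3·V_L·cosφ) = 159879 / (1.732 × 460 × 0.83) = 242 A

242 A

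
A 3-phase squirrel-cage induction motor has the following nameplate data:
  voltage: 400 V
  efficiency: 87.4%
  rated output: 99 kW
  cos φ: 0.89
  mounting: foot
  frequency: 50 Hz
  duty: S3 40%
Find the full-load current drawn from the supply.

184 A

P_out = 99 kW = 99000 W
P_in = P_out / η = 99000 / 0.874 = 113272 W
I_L = P_in / (√3·V_L·cosφ) = 113272 / (1.732 × 400 × 0.89) = 184 A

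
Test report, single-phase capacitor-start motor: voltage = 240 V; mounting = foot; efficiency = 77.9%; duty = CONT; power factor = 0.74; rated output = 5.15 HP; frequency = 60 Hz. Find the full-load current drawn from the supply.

P_out = 5.15 × 746 = 3842 W
P_in = P_out / η = 3842 / 0.779 = 4932 W
I = P_in / (V·cosφ) = 4932 / (240 × 0.74) = 27.8 A

27.8 A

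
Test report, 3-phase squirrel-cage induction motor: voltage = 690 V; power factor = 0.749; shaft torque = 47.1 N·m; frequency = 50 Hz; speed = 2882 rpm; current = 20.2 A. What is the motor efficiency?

ω = 2π × 2882/60 = 301.8 rad/s; P_out = τω = 47.1 × 301.8 = 14215 W
P_in = √3·V_L·I_L·cosφ = 1.732 × 690 × 20.2 × 0.749 = 18081 W
η = P_out / P_in = 14215 / 18081 = 0.786 = 78.6%

78.6 %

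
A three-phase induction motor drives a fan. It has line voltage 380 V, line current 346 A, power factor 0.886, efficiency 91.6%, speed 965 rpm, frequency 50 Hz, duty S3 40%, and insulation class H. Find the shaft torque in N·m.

P_in = √3·V·I·cosφ = 1.732 × 380 × 346 × 0.886 = 201763 W
P_out = η·P_in = 0.916 × 201763 = 184815 W
n = 965 rpm
ω = 2π×965/60 = 101.1 rad/s
τ = P_out/ω = 184815/101.1 = 1830 N·m

1830 N·m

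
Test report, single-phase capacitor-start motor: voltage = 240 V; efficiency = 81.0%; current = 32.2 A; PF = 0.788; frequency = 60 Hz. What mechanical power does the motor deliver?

4.93 kW

P_in = V·I·cosφ = 240 × 32.2 × 0.788 = 6090 W
P_out = η·P_in = 0.81 × 6090 = 4933 W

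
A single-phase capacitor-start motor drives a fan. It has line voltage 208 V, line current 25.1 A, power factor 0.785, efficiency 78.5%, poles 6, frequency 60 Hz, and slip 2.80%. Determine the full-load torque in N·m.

P_in = V·I·cosφ = 208 × 25.1 × 0.785 = 4098 W
P_out = η·P_in = 0.785 × 4098 = 3217 W
n_s = 120×60/6 = 1200 rpm; n = 1200×(1−0.028) = 1166 rpm
ω = 2π×1166/60 = 122.1 rad/s
τ = P_out/ω = 3217/122.1 = 26.3 N·m

26.3 N·m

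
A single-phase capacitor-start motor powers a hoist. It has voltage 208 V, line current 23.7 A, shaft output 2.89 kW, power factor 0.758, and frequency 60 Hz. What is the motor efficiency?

77.3 %

P_out = 2.89 kW = 2890 W
P_in = V·I·cosφ = 208 × 23.7 × 0.758 = 3737 W
η = P_out / P_in = 2890 / 3737 = 0.773 = 77.3%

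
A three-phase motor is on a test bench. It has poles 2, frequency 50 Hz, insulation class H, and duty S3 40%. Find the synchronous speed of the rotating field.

n_s = 120f/p = 120×50/2 = 3000 rpm

3000 rpm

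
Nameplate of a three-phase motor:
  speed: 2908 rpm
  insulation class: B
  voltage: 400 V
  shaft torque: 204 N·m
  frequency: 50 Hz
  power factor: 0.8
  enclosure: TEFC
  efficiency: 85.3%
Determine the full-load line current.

131 A

ω = 2π×2908/60 = 304.5 rad/s; P_out = τω = 204 × 304.5 = 62118 W
P_in = P_out / η = 62118 / 0.853 = 72823 W
I_L = P_in / (√3·V_L·cosφ) = 72823 / (1.732 × 400 × 0.8) = 131 A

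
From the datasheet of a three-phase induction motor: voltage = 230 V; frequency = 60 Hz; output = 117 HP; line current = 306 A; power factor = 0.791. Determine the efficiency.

90.5 %

P_out = 117 × 746 = 87282 W
P_in = √3·V_L·I_L·cosφ = 1.732 × 230 × 306 × 0.791 = 96421 W
η = P_out / P_in = 87282 / 96421 = 0.905 = 90.5%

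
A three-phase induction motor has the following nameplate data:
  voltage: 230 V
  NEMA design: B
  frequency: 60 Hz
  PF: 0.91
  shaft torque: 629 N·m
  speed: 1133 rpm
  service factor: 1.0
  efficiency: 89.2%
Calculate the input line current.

231 A

ω = 2π×1133/60 = 118.6 rad/s; P_out = τω = 629 × 118.6 = 74599 W
P_in = P_out / η = 74599 / 0.892 = 83631 W
I_L = P_in / (√3·V_L·cosφ) = 83631 / (1.732 × 230 × 0.91) = 231 A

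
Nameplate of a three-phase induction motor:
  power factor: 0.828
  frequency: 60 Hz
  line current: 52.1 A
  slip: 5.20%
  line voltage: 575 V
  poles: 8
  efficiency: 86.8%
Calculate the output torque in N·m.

417 N·m

P_in = √3·V·I·cosφ = 1.732 × 575 × 52.1 × 0.828 = 42962 W
P_out = η·P_in = 0.868 × 42962 = 37291 W
n_s = 120×60/8 = 900 rpm; n = 900×(1−0.052) = 853 rpm
ω = 2π×853/60 = 89.33 rad/s
τ = P_out/ω = 37291/89.33 = 417 N·m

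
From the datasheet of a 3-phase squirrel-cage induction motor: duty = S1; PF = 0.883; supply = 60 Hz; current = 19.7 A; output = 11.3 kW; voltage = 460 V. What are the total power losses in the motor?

2560 W

P_in = √3·V·I·cosφ = 1.732×460×19.7×0.883 = 13859 W
P_out = 11300 W
Losses = P_in − P_out = 13859 − 11300 = 2559 W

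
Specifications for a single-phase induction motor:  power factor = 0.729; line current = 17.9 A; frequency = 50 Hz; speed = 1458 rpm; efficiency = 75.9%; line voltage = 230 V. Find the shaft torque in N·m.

14.9 N·m

P_in = V·I·cosφ = 230 × 17.9 × 0.729 = 3001 W
P_out = η·P_in = 0.759 × 3001 = 2278 W
n = 1458 rpm
ω = 2π×1458/60 = 152.7 rad/s
τ = P_out/ω = 2278/152.7 = 14.9 N·m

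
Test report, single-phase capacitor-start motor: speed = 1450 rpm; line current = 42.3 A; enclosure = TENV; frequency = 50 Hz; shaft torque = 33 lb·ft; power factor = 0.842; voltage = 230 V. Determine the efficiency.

τ = 33 lb·ft × 1.356 = 44.75 N·m
ω = 2π × 1450/60 = 151.8 rad/s; P_out = τω = 44.75 × 151.8 = 6793 W
P_in = V·I·cosφ = 230 × 42.3 × 0.842 = 8192 W
η = P_out / P_in = 6793 / 8192 = 0.829 = 82.9%

82.9 %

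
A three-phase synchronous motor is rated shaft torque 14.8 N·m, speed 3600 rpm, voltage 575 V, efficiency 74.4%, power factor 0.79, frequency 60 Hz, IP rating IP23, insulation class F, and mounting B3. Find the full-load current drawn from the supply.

ω = 2π×3600/60 = 377 rad/s; P_out = τω = 14.8 × 377 = 5580 W
P_in = P_out / η = 5580 / 0.744 = 7500 W
I_L = P_in / (√3·V_L·cosφ) = 7500 / (1.732 × 575 × 0.79) = 9.53 A

9.53 A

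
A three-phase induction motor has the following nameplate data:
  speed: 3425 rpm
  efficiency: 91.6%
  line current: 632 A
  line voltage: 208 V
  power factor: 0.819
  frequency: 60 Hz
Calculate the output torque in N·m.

P_in = √3·V·I·cosφ = 1.732 × 208 × 632 × 0.819 = 186471 W
P_out = η·P_in = 0.916 × 186471 = 170807 W
n = 3425 rpm
ω = 2π×3425/60 = 358.7 rad/s
τ = P_out/ω = 170807/358.7 = 476 N·m

476 N·m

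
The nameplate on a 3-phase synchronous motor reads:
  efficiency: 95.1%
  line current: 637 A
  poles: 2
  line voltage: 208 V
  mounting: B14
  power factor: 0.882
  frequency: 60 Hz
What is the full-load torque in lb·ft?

P_in = √3·V·I·cosφ = 1.732 × 208 × 637 × 0.882 = 202404 W
P_out = η·P_in = 0.951 × 202404 = 192486 W
n = n_s = 120×60/2 = 3600 rpm (synchronous)
ω = 2π×3600/60 = 377 rad/s
τ = P_out/ω = 192486/377 = 510.6 N·m
In lb·ft: 510.6/1.356 = 377 lb·ft

377 lb·ft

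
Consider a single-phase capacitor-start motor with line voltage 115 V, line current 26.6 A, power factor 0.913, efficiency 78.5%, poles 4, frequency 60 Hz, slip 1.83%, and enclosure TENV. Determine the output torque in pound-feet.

8.74 lb·ft

P_in = V·I·cosφ = 115 × 26.6 × 0.913 = 2793 W
P_out = η·P_in = 0.785 × 2793 = 2193 W
n_s = 120×60/4 = 1800 rpm; n = 1800×(1−0.0183) = 1767 rpm
ω = 2π×1767/60 = 185 rad/s
τ = P_out/ω = 2193/185 = 11.85 N·m
In lb·ft: 11.85/1.356 = 8.74 lb·ft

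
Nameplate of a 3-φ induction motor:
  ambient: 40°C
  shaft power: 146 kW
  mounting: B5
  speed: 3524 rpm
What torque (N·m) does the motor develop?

ω = 2π × 3524/60 = 369 rad/s
τ = P/ω = 146000/369 = 396 N·m

396 N·m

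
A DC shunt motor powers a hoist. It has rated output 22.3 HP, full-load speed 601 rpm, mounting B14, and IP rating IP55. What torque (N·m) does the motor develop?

264 N·m

P_out = 22.3 × 746 = 16636 W
ω = 2π × 601/60 = 62.94 rad/s
τ = P_out/ω = 16636/62.94 = 264 N·m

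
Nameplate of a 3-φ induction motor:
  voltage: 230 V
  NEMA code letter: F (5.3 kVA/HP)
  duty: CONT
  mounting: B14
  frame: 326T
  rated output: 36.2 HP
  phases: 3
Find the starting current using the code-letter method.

482 A

S_LR = 5.3 × 36.2 = 191.86 kVA
I_LR = S_LR/(√3·V_L) = 191860/(1.732×230) = 482 A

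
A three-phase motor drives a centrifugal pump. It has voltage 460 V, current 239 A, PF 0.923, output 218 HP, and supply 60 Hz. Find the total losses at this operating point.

P_in = √3·V·I·cosφ = 1.732×460×239×0.923 = 175754 W
P_out = 218×746 = 162628 W
Losses = P_in − P_out = 175754 − 162628 = 13126 W

13100 W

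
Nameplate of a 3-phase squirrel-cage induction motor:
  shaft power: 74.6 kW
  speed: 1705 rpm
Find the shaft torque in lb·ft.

ω = 2π × 1705/60 = 178.5 rad/s
τ = P/ω = 74600/178.5 = 417.9 N·m
In lb·ft: 417.9/1.356 = 308 lb·ft

308 lb·ft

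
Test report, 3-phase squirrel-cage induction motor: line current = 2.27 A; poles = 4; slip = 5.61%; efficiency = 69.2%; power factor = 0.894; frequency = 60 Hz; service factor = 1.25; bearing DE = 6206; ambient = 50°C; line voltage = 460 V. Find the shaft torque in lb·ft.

P_in = √3·V·I·cosφ = 1.732 × 460 × 2.27 × 0.894 = 1617 W
P_out = η·P_in = 0.692 × 1617 = 1119 W
n_s = 120×60/4 = 1800 rpm; n = 1800×(1−0.0561) = 1699 rpm
ω = 2π×1699/60 = 177.9 rad/s
τ = P_out/ω = 1119/177.9 = 6.29 N·m
In lb·ft: 6.29/1.356 = 4.64 lb·ft

4.64 lb·ft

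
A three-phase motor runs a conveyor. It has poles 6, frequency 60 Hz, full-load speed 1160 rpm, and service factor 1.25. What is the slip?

3.33 %

n_s = 120f/p = 120×60/6 = 1200 rpm
s = (n_s − n)/n_s = (1200 − 1160)/1200 = 0.0333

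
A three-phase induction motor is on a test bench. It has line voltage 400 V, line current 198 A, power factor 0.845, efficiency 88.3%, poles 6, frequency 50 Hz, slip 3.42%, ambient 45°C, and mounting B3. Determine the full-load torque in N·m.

1010 N·m

P_in = √3·V·I·cosφ = 1.732 × 400 × 198 × 0.845 = 115912 W
P_out = η·P_in = 0.883 × 115912 = 102350 W
n_s = 120×50/6 = 1000 rpm; n = 1000×(1−0.0342) = 966 rpm
ω = 2π×966/60 = 101.2 rad/s
τ = P_out/ω = 102350/101.2 = 1010 N·m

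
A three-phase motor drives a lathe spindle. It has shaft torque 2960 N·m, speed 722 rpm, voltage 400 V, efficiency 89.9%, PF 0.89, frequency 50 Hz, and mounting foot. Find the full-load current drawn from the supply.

ω = 2π×722/60 = 75.61 rad/s; P_out = τω = 2960 × 75.61 = 223806 W
P_in = P_out / η = 223806 / 0.899 = 248950 W
I_L = P_in / (√3·V_L·cosφ) = 248950 / (1.732 × 400 × 0.89) = 404 A

404 A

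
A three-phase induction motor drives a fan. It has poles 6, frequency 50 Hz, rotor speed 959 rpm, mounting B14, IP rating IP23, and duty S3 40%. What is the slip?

4.10 %

n_s = 120f/p = 120×50/6 = 1000 rpm
s = (n_s − n)/n_s = (1000 − 959)/1000 = 0.0410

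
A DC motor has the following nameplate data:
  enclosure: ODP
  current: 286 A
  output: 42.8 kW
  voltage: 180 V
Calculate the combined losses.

P_in = V·I = 180×286 = 51480 W
P_out = 42800 W
Losses = P_in − P_out = 51480 − 42800 = 8680 W

8.68 kW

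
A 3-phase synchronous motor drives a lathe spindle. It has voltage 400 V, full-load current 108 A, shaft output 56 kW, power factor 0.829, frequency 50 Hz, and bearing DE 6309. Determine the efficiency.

P_out = 56 kW = 56000 W
P_in = √3·V_L·I_L·cosφ = 1.732 × 400 × 108 × 0.829 = 62028 W
η = P_out / P_in = 56000 / 62028 = 0.903 = 90.3%

90.3 %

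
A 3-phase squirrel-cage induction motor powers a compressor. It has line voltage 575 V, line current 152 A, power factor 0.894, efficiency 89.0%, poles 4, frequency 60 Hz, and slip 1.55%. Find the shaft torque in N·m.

P_in = √3·V·I·cosφ = 1.732 × 575 × 152 × 0.894 = 135331 W
P_out = η·P_in = 0.89 × 135331 = 120445 W
n_s = 120×60/4 = 1800 rpm; n = 1800×(1−0.0155) = 1772 rpm
ω = 2π×1772/60 = 185.6 rad/s
τ = P_out/ω = 120445/185.6 = 649 N·m

649 N·m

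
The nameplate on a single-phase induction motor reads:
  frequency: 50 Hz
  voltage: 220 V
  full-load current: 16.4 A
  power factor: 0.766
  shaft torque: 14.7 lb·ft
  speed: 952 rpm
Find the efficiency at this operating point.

71.9 %

τ = 14.7 lb·ft × 1.356 = 19.93 N·m
ω = 2π × 952/60 = 99.69 rad/s; P_out = τω = 19.93 × 99.69 = 1987 W
P_in = V·I·cosφ = 220 × 16.4 × 0.766 = 2764 W
η = P_out / P_in = 1987 / 2764 = 0.719 = 71.9%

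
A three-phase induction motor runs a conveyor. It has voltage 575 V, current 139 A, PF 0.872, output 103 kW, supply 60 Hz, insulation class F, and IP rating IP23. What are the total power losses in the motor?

P_in = √3·V·I·cosφ = 1.732×575×139×0.872 = 120711 W
P_out = 103000 W
Losses = P_in − P_out = 120711 − 103000 = 17711 W

17700 W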